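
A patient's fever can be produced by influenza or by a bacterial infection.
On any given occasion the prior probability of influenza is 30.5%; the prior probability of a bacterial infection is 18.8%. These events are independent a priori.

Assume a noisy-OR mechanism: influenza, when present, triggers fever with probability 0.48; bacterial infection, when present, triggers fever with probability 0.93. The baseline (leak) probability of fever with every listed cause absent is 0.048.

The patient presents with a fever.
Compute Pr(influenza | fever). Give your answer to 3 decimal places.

Under noisy-OR, P(fever | causes) = 1 − (1−0.048)·∏(1−qᵢ) over the active causes.
Sum P(fever|·) weighted by the priors over the 4 (influenza, bacterial infection) configurations:
  P(fever) = 0.048*0.695*0.812 + 0.93336*0.695*0.188 + 0.50496*0.305*0.812 + 0.965347*0.305*0.188
        = 0.027088 + 0.121953 + 0.125058 + 0.055353 = 0.329452
The terms with influenza present sum to 0.180411, so
  P(influenza | fever) = 0.180411 / 0.329452 ≈ 0.548

Pr(influenza | fever) ≈ 0.548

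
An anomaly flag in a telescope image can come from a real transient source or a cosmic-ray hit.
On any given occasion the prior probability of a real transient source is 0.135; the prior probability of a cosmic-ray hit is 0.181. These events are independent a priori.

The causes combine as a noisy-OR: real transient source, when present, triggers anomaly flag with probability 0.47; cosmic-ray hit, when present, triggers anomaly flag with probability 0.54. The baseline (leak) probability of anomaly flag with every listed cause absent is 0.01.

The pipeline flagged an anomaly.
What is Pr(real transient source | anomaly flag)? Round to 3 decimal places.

Pr(real transient source | anomaly flag) ≈ 0.435

Under noisy-OR, P(anomaly flag | causes) = 1 − (1−0.01)·∏(1−qᵢ) over the active causes.
Sum P(anomaly flag|·) weighted by the priors over the 4 (real transient source, cosmic-ray hit) configurations:
  P(anomaly flag) = 0.01×0.865×0.819 + 0.5446×0.865×0.181 + 0.4753×0.135×0.819 + 0.758638×0.135×0.181
        = 0.007084 + 0.085265 + 0.052552 + 0.018537 = 0.163438
Keeping only the real transient source-present terms gives 0.071089, so
  P(real transient source | anomaly flag) = 0.071089 / 0.163438 ≈ 0.435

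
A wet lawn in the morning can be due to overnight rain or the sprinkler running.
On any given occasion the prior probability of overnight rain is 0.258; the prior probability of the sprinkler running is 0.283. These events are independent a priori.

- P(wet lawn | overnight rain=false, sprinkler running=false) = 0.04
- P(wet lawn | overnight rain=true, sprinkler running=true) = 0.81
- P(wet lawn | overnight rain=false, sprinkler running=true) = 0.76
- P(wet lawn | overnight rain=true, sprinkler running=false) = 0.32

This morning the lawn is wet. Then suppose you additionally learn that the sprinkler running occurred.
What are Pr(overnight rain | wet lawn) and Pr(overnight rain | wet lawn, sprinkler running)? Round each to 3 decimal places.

Sum P(wet lawn|·) weighted by the priors over the 4 (overnight rain, sprinkler running) configurations:
  P(wet lawn) = 0.04·0.742·0.717 + 0.76·0.742·0.283 + 0.32·0.258·0.717 + 0.81·0.258·0.283
        = 0.021281 + 0.159589 + 0.059196 + 0.059141 = 0.299207
Keeping only the overnight rain-present terms gives 0.118337, so
  P(overnight rain | wet lawn) = 0.118337 / 0.299207 ≈ 0.396

Now condition on the additional information:
Sum P(wet lawn|·) weighted by the priors over both values of overnight rain:
  P(wet lawn | sprinkler running) = 0.76*0.742 + 0.81*0.258
        = 0.563920 + 0.208980 = 0.772900
The terms with overnight rain present sum to 0.208980, so
  P(overnight rain | wet lawn, sprinkler running) = 0.208980 / 0.772900 ≈ 0.270
The drop from 0.396 to 0.270 is the explaining-away (discounting) effect.

Pr(overnight rain | wet lawn) ≈ 0.396; Pr(overnight rain | wet lawn, sprinkler running) ≈ 0.270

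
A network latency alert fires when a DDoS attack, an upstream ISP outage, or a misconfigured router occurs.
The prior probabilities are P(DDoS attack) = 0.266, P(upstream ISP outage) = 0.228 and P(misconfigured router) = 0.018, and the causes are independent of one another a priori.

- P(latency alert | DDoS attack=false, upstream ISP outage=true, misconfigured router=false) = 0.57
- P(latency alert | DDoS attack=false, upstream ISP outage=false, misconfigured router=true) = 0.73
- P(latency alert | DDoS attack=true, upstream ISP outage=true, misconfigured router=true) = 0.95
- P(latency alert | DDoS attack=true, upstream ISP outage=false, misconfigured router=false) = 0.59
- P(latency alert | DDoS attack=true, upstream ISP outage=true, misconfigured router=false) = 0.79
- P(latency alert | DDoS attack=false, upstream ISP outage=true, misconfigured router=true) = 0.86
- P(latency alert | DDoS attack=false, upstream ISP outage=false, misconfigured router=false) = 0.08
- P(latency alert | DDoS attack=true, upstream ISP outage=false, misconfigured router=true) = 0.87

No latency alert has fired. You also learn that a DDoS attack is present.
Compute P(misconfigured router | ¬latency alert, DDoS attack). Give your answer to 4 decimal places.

P(misconfigured router | ¬latency alert, DDoS attack) ≈ 0.0056

For the numerator, keep only misconfigured router=true terms: 0.001806 + 0.000205 = 0.002011
The normalizing constant is 0.41×0.772×0.982 + 0.13×0.772×0.018 + 0.21×0.228×0.982 + 0.05×0.228×0.018 = 0.359852
Posterior = 0.002011 / 0.359852 ≈ 0.0056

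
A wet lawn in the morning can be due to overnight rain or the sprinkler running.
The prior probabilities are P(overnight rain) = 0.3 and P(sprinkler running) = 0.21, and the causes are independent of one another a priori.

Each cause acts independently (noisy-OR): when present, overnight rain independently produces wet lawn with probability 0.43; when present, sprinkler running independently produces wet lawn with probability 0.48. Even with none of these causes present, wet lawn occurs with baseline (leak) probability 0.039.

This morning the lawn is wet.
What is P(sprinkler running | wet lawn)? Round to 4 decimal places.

P(sprinkler running | wet lawn) ≈ 0.4795

Under noisy-OR, P(wet lawn | causes) = 1 − (1−0.039)·∏(1−qᵢ) over the active causes.
P(wet lawn) = 0.039×0.7×0.79 + 0.50028×0.7×0.21 + 0.45223×0.3×0.79 + 0.71516×0.3×0.21 = 0.021567 + 0.073541 + 0.107179 + 0.045055 = 0.247342
The sprinkler running-present share is 0.073541 + 0.045055 = 0.118596.
Hence the posterior is 0.118596/0.247342 ≈ 0.4795.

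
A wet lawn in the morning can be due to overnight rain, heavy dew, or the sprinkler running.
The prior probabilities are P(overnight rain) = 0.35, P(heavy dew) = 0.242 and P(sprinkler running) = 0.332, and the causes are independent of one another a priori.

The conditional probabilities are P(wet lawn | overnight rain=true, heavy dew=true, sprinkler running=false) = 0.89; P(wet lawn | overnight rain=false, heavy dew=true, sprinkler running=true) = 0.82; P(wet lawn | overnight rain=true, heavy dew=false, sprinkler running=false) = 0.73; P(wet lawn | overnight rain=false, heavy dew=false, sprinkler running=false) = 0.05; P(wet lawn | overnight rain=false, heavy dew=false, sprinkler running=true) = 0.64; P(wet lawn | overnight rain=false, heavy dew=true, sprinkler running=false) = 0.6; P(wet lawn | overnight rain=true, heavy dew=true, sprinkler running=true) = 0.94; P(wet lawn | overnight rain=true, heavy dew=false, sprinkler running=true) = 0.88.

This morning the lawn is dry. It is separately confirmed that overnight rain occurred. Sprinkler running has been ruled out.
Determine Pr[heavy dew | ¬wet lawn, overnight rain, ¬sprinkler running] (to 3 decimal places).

Pr[heavy dew | ¬wet lawn, overnight rain, ¬sprinkler running] ≈ 0.115

P(¬wet lawn | overnight rain, ¬sprinkler running) = 0.27*0.758 + 0.11*0.242 = 0.204660 + 0.026620 = 0.231280
Restricting to configurations with heavy dew present: 0.11*0.242 = 0.026620.
P(heavy dew | ¬wet lawn, overnight rain, ¬sprinkler running) = 0.026620 / 0.231280 ≈ 0.115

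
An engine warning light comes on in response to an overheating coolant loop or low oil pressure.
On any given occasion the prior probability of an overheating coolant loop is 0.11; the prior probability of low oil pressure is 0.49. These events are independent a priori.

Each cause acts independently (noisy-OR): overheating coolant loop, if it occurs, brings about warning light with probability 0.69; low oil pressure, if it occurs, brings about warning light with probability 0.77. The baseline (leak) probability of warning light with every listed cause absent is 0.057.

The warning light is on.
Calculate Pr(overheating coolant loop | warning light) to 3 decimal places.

Pr(overheating coolant loop | warning light) ≈ 0.197

Under noisy-OR, P(warning light | causes) = 1 − (1−0.057)·∏(1−qᵢ) over the active causes.
Numerator (weight on configurations with overheating coolant loop): 0.039700 + 0.050276 = 0.089976
The normalizing constant is 0.057×0.89×0.51 + 0.78311×0.89×0.49 + 0.70767×0.11×0.51 + 0.932764×0.11×0.49 = 0.457362
P(overheating coolant loop | warning light) = 0.089976/0.457362 ≈ 0.197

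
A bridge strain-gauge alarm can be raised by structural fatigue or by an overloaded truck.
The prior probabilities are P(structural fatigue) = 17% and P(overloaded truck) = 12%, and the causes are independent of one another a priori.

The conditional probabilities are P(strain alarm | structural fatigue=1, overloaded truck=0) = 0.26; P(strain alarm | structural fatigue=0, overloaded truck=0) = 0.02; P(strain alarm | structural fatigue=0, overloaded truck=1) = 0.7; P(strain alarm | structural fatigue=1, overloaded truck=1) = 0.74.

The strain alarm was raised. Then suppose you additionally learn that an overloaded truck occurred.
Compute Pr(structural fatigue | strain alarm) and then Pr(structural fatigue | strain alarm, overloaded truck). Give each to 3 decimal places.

Pr(structural fatigue | strain alarm) ≈ 0.390; Pr(structural fatigue | strain alarm, overloaded truck) ≈ 0.178

P(strain alarm) = 0.02*0.83*0.88 + 0.7*0.83*0.12 + 0.26*0.17*0.88 + 0.74*0.17*0.12 = 0.014608 + 0.069720 + 0.038896 + 0.015096 = 0.138320
The structural fatigue-present share is 0.038896 + 0.015096 = 0.053992.
P(structural fatigue | strain alarm) = 0.053992 / 0.138320 ≈ 0.390

Now condition on the additional information:
P(strain alarm | overloaded truck) = 0.7×0.83 + 0.74×0.17 = 0.581000 + 0.125800 = 0.706800
Of this, 0.125800 comes from 0.74×0.17 (the structural fatigue=true cases).
P(structural fatigue | strain alarm, overloaded truck) = 0.125800 / 0.706800 ≈ 0.178
The drop from 0.390 to 0.178 is the explaining-away (discounting) effect.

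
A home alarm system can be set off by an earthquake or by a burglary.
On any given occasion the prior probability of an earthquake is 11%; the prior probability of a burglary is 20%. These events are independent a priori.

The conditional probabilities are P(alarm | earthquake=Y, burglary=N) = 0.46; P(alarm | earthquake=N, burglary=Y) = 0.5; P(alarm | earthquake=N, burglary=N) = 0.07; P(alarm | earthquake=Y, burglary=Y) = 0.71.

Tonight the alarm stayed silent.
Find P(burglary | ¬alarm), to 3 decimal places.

For the numerator, keep only burglary=true terms: 0.089000 + 0.006380 = 0.095380
Denominator P(¬alarm): 0.93×0.89×0.8 + 0.5×0.89×0.2 + 0.54×0.11×0.8 + 0.29×0.11×0.2 = 0.805060
Posterior = 0.095380 / 0.805060 ≈ 0.118

P(burglary | ¬alarm) ≈ 0.118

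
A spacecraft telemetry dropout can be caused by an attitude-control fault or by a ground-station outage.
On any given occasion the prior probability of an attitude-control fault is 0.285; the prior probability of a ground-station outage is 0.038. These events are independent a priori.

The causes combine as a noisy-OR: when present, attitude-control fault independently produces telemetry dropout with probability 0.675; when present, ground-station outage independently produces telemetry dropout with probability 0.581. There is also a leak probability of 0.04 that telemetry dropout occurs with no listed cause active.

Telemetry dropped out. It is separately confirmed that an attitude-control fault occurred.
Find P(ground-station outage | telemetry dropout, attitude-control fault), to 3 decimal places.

Under noisy-OR, P(telemetry dropout | causes) = 1 − (1−0.04)·∏(1−qᵢ) over the active causes.
Enumerate both values of ground-station outage and weight by the priors:
  P(telemetry dropout | attitude-control fault) = 0.688×0.962 + 0.869272×0.038
        = 0.661856 + 0.033032 = 0.694888
Configurations with ground-station outage contribute 0.033032, so
  P(ground-station outage | telemetry dropout, attitude-control fault) = 0.033032 / 0.694888 ≈ 0.048

P(ground-station outage | telemetry dropout, attitude-control fault) ≈ 0.048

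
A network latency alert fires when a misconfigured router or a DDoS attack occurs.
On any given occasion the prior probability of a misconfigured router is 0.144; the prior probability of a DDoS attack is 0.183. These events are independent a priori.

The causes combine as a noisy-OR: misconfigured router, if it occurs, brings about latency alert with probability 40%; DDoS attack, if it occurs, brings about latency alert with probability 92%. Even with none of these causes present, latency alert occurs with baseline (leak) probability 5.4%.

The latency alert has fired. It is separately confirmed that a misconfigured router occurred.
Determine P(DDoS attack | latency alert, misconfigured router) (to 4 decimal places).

P(DDoS attack | latency alert, misconfigured router) ≈ 0.3309

Under noisy-OR, P(latency alert | causes) = 1 − (1−0.054)·∏(1−qᵢ) over the active causes.
Weight on DDoS attack=true, given the evidence: 0.954592×0.183 = 0.174690
Normalizer over all consistent configurations: 0.4324×0.817 + 0.954592×0.183 = 0.527961
P(DDoS attack | latency alert, misconfigured router) = 0.174690/0.527961 ≈ 0.3309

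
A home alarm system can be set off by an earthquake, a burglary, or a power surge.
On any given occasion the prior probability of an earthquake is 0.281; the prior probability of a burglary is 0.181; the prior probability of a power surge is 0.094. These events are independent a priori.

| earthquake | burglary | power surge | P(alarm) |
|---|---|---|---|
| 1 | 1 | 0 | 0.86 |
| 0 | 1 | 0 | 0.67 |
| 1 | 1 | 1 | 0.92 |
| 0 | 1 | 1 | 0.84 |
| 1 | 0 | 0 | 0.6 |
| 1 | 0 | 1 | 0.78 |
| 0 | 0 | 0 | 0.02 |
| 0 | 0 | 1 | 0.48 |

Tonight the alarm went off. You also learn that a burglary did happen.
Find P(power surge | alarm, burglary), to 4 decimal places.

P(power surge | alarm, burglary) ≈ 0.1101

Weight on power surge=true, given the evidence: 0.056772 + 0.024301 = 0.081073
Denominator P(alarm | burglary): 0.67·0.719·0.906 + 0.84·0.719·0.094 + 0.86·0.281·0.906 + 0.92·0.281·0.094 = 0.736464
P(power surge | alarm, burglary) = 0.081073/0.736464 ≈ 0.1101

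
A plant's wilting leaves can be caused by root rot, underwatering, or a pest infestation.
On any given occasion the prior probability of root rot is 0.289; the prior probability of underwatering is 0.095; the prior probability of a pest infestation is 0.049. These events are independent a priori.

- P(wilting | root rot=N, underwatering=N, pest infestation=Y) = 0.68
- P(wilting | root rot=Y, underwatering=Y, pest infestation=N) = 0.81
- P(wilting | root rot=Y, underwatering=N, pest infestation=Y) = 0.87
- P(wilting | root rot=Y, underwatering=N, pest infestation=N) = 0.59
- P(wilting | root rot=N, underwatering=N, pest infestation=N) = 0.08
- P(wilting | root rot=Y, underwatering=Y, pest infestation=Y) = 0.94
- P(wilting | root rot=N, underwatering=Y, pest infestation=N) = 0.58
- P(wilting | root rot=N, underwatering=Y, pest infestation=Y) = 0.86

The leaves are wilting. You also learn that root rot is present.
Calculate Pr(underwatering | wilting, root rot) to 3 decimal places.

Pr(underwatering | wilting, root rot) ≈ 0.124

Enumerate the 4 (underwatering, pest infestation) configurations and weight by the priors:
  P(wilting | root rot) = 0.59×0.905×0.951 + 0.87×0.905×0.049 + 0.81×0.095×0.951 + 0.94×0.095×0.049
        = 0.507786 + 0.038580 + 0.073179 + 0.004376 = 0.623921
Keeping only the underwatering-present terms gives 0.077555, so
  P(underwatering | wilting, root rot) = 0.077555 / 0.623921 ≈ 0.124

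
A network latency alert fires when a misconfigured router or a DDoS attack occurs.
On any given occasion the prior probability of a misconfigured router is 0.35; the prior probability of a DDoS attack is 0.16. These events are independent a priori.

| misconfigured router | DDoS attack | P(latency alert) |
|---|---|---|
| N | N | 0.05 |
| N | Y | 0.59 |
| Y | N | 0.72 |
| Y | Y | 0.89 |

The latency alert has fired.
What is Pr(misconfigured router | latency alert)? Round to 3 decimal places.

P(latency alert) = 0.05·0.65·0.84 + 0.59·0.65·0.16 + 0.72·0.35·0.84 + 0.89·0.35·0.16 = 0.027300 + 0.061360 + 0.211680 + 0.049840 = 0.350180
Of this, 0.261520 comes from 0.211680 + 0.049840 (the misconfigured router=true cases).
So P(misconfigured router | latency alert) = 0.261520/0.350180 ≈ 0.747.

Pr(misconfigured router | latency alert) ≈ 0.747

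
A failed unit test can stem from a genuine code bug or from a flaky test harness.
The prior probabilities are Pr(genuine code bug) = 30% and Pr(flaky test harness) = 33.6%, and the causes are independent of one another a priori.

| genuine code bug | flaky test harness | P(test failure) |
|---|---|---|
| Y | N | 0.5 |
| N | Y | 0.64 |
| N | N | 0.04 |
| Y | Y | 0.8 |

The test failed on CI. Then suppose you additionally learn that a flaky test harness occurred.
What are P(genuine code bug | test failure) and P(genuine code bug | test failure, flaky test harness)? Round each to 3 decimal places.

Weight on genuine code bug=true, given the evidence: 0.099600 + 0.080640 = 0.180240
Normalizer over all consistent configurations: 0.04*0.7*0.664 + 0.64*0.7*0.336 + 0.5*0.3*0.664 + 0.8*0.3*0.336 = 0.349360
Posterior = 0.180240 / 0.349360 ≈ 0.516

Now condition on the additional information:
Enumerate both values of genuine code bug and weight by the priors:
  P(test failure | flaky test harness) = 0.64×0.7 + 0.8×0.3
        = 0.448000 + 0.240000 = 0.688000
Keeping only the genuine code bug-present terms gives 0.240000, so
  P(genuine code bug | test failure, flaky test harness) = 0.240000 / 0.688000 ≈ 0.349

P(genuine code bug | test failure) ≈ 0.516; P(genuine code bug | test failure, flaky test harness) ≈ 0.349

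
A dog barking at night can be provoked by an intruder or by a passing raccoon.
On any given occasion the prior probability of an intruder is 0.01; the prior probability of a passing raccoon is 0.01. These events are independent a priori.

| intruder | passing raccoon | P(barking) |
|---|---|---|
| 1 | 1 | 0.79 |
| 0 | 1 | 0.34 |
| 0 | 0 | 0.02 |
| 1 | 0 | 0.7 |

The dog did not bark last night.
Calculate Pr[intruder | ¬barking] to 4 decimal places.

By total probability over the 4 (intruder, passing raccoon) configurations:
  P(¬barking) = 0.98·0.99·0.99 + 0.66·0.99·0.01 + 0.3·0.01·0.99 + 0.21·0.01·0.01
        = 0.960498 + 0.006534 + 0.002970 + 0.000021 = 0.970023
The terms with intruder present sum to 0.002991, so
  P(intruder | ¬barking) = 0.002991 / 0.970023 ≈ 0.0031

Pr[intruder | ¬barking] ≈ 0.0031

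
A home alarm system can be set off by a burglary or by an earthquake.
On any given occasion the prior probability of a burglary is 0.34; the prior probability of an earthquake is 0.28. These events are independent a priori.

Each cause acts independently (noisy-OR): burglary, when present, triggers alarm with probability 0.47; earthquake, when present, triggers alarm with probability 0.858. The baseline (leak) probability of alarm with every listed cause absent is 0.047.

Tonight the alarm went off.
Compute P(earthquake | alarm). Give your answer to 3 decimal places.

Under noisy-OR, P(alarm | causes) = 1 − (1−0.047)·∏(1−qᵢ) over the active causes.
P(alarm) = 0.047*0.66*0.72 + 0.864674*0.66*0.28 + 0.49491*0.34*0.72 + 0.928277*0.34*0.28 = 0.022334 + 0.159792 + 0.121154 + 0.088372 = 0.391652
Of this, 0.248164 comes from 0.159792 + 0.088372 (the earthquake=true cases).
Hence the posterior is 0.248164/0.391652 ≈ 0.634.

P(earthquake | alarm) ≈ 0.634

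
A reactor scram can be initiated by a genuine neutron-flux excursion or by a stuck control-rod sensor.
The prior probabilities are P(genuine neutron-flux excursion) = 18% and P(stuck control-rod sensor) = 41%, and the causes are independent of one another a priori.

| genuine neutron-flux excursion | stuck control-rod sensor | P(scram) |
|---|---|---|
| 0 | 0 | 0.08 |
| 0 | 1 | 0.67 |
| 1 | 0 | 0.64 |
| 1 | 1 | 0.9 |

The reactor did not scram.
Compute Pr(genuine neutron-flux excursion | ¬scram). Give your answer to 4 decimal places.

Enumerate the 4 (genuine neutron-flux excursion, stuck control-rod sensor) configurations and weight by the priors:
  P(¬scram) = 0.92*0.82*0.59 + 0.33*0.82*0.41 + 0.36*0.18*0.59 + 0.1*0.18*0.41
        = 0.445096 + 0.110946 + 0.038232 + 0.007380 = 0.601654
Keeping only the genuine neutron-flux excursion-present terms gives 0.045612, so
  P(genuine neutron-flux excursion | ¬scram) = 0.045612 / 0.601654 ≈ 0.0758

Pr(genuine neutron-flux excursion | ¬scram) ≈ 0.0758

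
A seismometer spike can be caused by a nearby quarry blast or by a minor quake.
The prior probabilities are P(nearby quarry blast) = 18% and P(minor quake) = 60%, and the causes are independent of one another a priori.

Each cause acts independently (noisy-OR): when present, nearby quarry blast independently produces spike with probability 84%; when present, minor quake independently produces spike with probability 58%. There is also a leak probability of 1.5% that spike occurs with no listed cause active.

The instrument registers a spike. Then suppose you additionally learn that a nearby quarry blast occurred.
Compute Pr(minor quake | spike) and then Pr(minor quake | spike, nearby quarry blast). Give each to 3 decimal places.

Under noisy-OR, P(spike | causes) = 1 − (1−0.015)·∏(1−qᵢ) over the active causes.
Weight on minor quake=true, given the evidence: 0.288460 + 0.100851 = 0.389311
Normalizer over all consistent configurations: 0.015*0.82*0.4 + 0.5863*0.82*0.6 + 0.8424*0.18*0.4 + 0.933808*0.18*0.6 = 0.454884
Posterior = 0.389311 / 0.454884 ≈ 0.856

Now also conditioning on nearby quarry blast=true:
Numerator (weight on configurations with minor quake): 0.933808·0.6 = 0.560285
The normalizing constant is 0.8424·0.4 + 0.933808·0.6 = 0.897245
Posterior = 0.560285 / 0.897245 ≈ 0.624
Conditioning on nearby quarry blast lowers the posterior on minor quake: the classic explaining-away effect in a common-effect structure.

Pr(minor quake | spike) ≈ 0.856; Pr(minor quake | spike, nearby quarry blast) ≈ 0.624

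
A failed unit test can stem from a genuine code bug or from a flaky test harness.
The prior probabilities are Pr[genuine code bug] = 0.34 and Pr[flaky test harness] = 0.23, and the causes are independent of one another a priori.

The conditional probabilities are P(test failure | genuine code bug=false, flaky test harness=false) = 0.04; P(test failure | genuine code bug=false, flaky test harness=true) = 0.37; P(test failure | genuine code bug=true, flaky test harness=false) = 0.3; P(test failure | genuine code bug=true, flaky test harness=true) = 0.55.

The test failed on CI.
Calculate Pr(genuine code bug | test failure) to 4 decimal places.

Weight on genuine code bug=true, given the evidence: 0.078540 + 0.043010 = 0.121550
The normalizing constant is 0.04·0.66·0.77 + 0.37·0.66·0.23 + 0.3·0.34·0.77 + 0.55·0.34·0.23 = 0.198044
P(genuine code bug | test failure) = 0.121550/0.198044 ≈ 0.6138

Pr(genuine code bug | test failure) ≈ 0.6138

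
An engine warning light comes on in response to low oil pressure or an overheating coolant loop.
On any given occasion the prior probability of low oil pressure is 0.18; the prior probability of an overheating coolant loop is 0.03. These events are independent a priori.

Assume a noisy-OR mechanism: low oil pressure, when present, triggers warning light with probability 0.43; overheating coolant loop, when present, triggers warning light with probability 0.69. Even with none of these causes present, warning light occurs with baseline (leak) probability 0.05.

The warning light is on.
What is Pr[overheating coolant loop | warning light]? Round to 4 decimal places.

Under noisy-OR, P(warning light | causes) = 1 − (1−0.05)·∏(1−qᵢ) over the active causes.
Numerator (weight on configurations with overheating coolant loop): 0.017355 + 0.004494 = 0.021849
The normalizing constant is 0.05*0.82*0.97 + 0.7055*0.82*0.03 + 0.4585*0.18*0.97 + 0.832135*0.18*0.03 = 0.141673
Posterior = 0.021849 / 0.141673 ≈ 0.1542

Pr[overheating coolant loop | warning light] ≈ 0.1542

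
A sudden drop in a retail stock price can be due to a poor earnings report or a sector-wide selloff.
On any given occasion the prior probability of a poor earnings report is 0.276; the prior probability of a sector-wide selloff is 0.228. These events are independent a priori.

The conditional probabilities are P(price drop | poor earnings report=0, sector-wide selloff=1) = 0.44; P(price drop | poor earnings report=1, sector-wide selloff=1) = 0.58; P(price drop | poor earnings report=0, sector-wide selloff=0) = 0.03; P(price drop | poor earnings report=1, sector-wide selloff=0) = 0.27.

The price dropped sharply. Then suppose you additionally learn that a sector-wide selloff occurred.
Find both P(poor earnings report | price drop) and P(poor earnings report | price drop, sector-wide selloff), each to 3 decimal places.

P(poor earnings report | price drop) ≈ 0.513; P(poor earnings report | price drop, sector-wide selloff) ≈ 0.334

For the numerator, keep only poor earnings report=true terms: 0.057529 + 0.036498 = 0.094027
Denominator P(price drop): 0.03*0.724*0.772 + 0.44*0.724*0.228 + 0.27*0.276*0.772 + 0.58*0.276*0.228 = 0.183427
P(poor earnings report | price drop) = 0.094027/0.183427 ≈ 0.513

With the extra evidence:
P(price drop | sector-wide selloff) = 0.44*0.724 + 0.58*0.276 = 0.318560 + 0.160080 = 0.478640
The poor earnings report-present share is 0.58*0.276 = 0.160080.
Hence the posterior is 0.160080/0.478640 ≈ 0.334.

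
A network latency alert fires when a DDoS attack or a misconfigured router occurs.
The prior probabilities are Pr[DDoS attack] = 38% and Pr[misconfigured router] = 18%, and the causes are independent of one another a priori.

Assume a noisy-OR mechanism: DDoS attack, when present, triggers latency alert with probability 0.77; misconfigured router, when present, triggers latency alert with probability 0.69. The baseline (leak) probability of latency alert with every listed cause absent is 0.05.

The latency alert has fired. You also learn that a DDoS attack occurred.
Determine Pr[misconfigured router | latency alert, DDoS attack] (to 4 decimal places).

Pr[misconfigured router | latency alert, DDoS attack] ≈ 0.2075

Under noisy-OR, P(latency alert | causes) = 1 − (1−0.05)·∏(1−qᵢ) over the active causes.
P(latency alert | DDoS attack) = 0.7815×0.82 + 0.932265×0.18 = 0.640830 + 0.167808 = 0.808638
Restricting to configurations with misconfigured router present: 0.932265×0.18 = 0.167808.
P(misconfigured router | latency alert, DDoS attack) = 0.167808 / 0.808638 ≈ 0.2075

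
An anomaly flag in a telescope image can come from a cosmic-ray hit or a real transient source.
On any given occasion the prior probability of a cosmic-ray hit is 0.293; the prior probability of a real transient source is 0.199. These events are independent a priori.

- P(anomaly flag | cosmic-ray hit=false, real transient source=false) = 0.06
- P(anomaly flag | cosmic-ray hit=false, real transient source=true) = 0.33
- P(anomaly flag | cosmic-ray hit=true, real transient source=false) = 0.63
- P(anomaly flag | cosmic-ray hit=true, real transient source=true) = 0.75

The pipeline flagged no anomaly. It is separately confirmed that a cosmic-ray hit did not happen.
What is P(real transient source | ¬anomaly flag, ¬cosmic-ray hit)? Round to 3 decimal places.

By total probability over both values of real transient source:
  P(¬anomaly flag | ¬cosmic-ray hit) = 0.94*0.801 + 0.67*0.199
        = 0.752940 + 0.133330 = 0.886270
The terms with real transient source present sum to 0.133330, so
  P(real transient source | ¬anomaly flag, ¬cosmic-ray hit) = 0.133330 / 0.886270 ≈ 0.150

P(real transient source | ¬anomaly flag, ¬cosmic-ray hit) ≈ 0.150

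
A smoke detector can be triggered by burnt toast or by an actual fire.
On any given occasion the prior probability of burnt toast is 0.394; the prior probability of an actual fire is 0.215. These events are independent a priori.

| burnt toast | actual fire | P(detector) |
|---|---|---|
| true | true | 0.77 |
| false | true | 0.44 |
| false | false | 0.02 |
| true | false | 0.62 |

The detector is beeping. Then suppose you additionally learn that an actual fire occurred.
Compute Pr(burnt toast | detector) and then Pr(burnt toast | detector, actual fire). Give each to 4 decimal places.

Pr(burnt toast | detector) ≈ 0.7936; Pr(burnt toast | detector, actual fire) ≈ 0.5322

Enumerate the 4 (burnt toast, actual fire) configurations and weight by the priors:
  P(detector) = 0.02×0.606×0.785 + 0.44×0.606×0.215 + 0.62×0.394×0.785 + 0.77×0.394×0.215
        = 0.009514 + 0.057328 + 0.191760 + 0.065227 = 0.323829
Keeping only the burnt toast-present terms gives 0.256987, so
  P(burnt toast | detector) = 0.256987 / 0.323829 ≈ 0.7936

Now also conditioning on actual fire=true:
P(detector | actual fire) = 0.44×0.606 + 0.77×0.394 = 0.266640 + 0.303380 = 0.570020
The burnt toast-present share is 0.77×0.394 = 0.303380.
Hence the posterior is 0.303380/0.570020 ≈ 0.5322.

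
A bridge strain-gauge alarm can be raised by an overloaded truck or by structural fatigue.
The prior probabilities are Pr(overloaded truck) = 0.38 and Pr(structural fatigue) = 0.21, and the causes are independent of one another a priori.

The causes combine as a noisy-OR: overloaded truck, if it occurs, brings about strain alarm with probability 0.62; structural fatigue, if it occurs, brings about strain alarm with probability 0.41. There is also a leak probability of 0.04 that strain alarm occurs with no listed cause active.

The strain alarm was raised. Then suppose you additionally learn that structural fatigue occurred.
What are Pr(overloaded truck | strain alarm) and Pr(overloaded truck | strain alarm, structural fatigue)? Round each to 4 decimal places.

Pr(overloaded truck | strain alarm) ≈ 0.7691; Pr(overloaded truck | strain alarm, structural fatigue) ≈ 0.5259

Under noisy-OR, P(strain alarm | causes) = 1 − (1−0.04)·∏(1−qᵢ) over the active causes.
For the numerator, keep only overloaded truck=true terms: 0.190687 + 0.062624 = 0.253311
The normalizing constant is 0.04×0.62×0.79 + 0.4336×0.62×0.21 + 0.6352×0.38×0.79 + 0.784768×0.38×0.21 = 0.329358
P(overloaded truck | strain alarm) = 0.253311/0.329358 ≈ 0.7691

Now condition on the additional information:
For the numerator, keep only overloaded truck=true terms: 0.784768×0.38 = 0.298212
Denominator P(strain alarm | structural fatigue): 0.4336×0.62 + 0.784768×0.38 = 0.567044
Posterior = 0.298212 / 0.567044 ≈ 0.5259
The drop from 0.7691 to 0.5259 is the explaining-away (discounting) effect.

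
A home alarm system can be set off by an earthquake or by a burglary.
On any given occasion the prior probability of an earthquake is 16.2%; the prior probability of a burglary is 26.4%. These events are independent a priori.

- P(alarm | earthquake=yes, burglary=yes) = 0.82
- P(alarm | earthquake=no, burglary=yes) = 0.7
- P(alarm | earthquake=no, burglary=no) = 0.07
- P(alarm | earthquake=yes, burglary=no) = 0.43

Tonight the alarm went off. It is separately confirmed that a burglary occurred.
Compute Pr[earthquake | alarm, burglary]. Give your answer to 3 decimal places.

Weight on earthquake=true, given the evidence: 0.82·0.162 = 0.132840
The normalizing constant is 0.7·0.838 + 0.82·0.162 = 0.719440
Posterior = 0.132840 / 0.719440 ≈ 0.185

Pr[earthquake | alarm, burglary] ≈ 0.185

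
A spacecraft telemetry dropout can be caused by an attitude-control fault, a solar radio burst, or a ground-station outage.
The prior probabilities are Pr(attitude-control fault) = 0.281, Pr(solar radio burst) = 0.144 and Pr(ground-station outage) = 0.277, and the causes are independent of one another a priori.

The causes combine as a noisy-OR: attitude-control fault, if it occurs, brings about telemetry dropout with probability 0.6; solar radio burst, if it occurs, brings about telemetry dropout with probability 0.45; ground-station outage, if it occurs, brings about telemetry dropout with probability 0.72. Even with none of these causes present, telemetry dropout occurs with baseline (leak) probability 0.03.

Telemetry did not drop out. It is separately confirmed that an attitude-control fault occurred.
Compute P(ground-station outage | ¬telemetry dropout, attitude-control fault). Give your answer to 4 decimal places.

Under noisy-OR, P(telemetry dropout | causes) = 1 − (1−0.03)·∏(1−qᵢ) over the active causes.
P(¬telemetry dropout | attitude-control fault) = 0.388·0.856·0.723 + 0.10864·0.856·0.277 + 0.2134·0.144·0.723 + 0.059752·0.144·0.277 = 0.240129 + 0.025760 + 0.022218 + 0.002383 = 0.290490
Restricting to configurations with ground-station outage present: 0.025760 + 0.002383 = 0.028143.
P(ground-station outage | ¬telemetry dropout, attitude-control fault) = 0.028143 / 0.290490 ≈ 0.0969

P(ground-station outage | ¬telemetry dropout, attitude-control fault) ≈ 0.0969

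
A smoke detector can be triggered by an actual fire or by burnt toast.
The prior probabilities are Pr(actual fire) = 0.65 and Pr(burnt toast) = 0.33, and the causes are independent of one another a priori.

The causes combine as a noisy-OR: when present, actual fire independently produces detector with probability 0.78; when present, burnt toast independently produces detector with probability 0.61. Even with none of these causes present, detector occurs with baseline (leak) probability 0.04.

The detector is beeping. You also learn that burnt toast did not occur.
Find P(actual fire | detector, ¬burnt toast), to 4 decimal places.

P(actual fire | detector, ¬burnt toast) ≈ 0.9734

Under noisy-OR, P(detector | causes) = 1 − (1−0.04)·∏(1−qᵢ) over the active causes.
Enumerate both values of actual fire and weight by the priors:
  P(detector | ¬burnt toast) = 0.04×0.35 + 0.7888×0.65
        = 0.014000 + 0.512720 = 0.526720
Configurations with actual fire contribute 0.512720, so
  P(actual fire | detector, ¬burnt toast) = 0.512720 / 0.526720 ≈ 0.9734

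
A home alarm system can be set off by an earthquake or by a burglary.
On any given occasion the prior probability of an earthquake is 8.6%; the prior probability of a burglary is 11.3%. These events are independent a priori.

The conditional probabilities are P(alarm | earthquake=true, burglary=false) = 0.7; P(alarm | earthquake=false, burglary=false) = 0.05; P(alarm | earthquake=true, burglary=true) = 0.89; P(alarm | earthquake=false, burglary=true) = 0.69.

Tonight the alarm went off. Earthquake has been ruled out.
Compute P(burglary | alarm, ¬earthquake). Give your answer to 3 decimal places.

Weight on burglary=true, given the evidence: 0.69·0.113 = 0.077970
The normalizing constant is 0.05·0.887 + 0.69·0.113 = 0.122320
Posterior = 0.077970 / 0.122320 ≈ 0.637

P(burglary | alarm, ¬earthquake) ≈ 0.637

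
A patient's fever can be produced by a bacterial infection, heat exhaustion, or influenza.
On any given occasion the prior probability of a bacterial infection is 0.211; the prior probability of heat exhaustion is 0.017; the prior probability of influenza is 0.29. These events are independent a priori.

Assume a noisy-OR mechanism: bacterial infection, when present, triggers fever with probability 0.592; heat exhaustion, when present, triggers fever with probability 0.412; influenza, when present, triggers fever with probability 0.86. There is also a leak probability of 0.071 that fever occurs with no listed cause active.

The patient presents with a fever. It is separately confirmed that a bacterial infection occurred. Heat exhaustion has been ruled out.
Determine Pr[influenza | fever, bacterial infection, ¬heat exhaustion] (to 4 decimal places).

Under noisy-OR, P(fever | causes) = 1 − (1−0.071)·∏(1−qᵢ) over the active causes.
P(fever | bacterial infection, ¬heat exhaustion) = 0.620968·0.71 + 0.946936·0.29 = 0.440887 + 0.274611 = 0.715498
Of this, 0.274611 comes from 0.946936·0.29 (the influenza=true cases).
So P(influenza | fever, bacterial infection, ¬heat exhaustion) = 0.274611/0.715498 ≈ 0.3838.

Pr[influenza | fever, bacterial infection, ¬heat exhaustion] ≈ 0.3838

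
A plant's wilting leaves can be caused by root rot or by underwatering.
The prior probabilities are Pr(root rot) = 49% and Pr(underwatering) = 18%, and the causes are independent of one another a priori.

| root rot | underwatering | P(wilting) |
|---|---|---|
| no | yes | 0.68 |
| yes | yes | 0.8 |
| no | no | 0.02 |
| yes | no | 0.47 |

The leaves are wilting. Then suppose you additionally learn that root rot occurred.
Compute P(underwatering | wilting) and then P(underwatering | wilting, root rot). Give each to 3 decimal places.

P(wilting) = 0.02·0.51·0.82 + 0.68·0.51·0.18 + 0.47·0.49·0.82 + 0.8·0.49·0.18 = 0.008364 + 0.062424 + 0.188846 + 0.070560 = 0.330194
Restricting to configurations with underwatering present: 0.062424 + 0.070560 = 0.132984.
So P(underwatering | wilting) = 0.132984/0.330194 ≈ 0.403.

With the extra evidence:
P(wilting | root rot) = 0.47·0.82 + 0.8·0.18 = 0.385400 + 0.144000 = 0.529400
Of this, 0.144000 comes from 0.8·0.18 (the underwatering=true cases).
P(underwatering | wilting, root rot) = 0.144000 / 0.529400 ≈ 0.272

P(underwatering | wilting) ≈ 0.403; P(underwatering | wilting, root rot) ≈ 0.272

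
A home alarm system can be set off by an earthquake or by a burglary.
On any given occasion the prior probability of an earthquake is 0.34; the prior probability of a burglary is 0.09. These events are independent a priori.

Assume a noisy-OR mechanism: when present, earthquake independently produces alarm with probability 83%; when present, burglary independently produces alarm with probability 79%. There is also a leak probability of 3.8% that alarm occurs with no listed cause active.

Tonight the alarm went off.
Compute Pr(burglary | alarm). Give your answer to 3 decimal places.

Under noisy-OR, P(alarm | causes) = 1 − (1−0.038)·∏(1−qᵢ) over the active causes.
Weight on burglary=true, given the evidence: 0.047400 + 0.029549 = 0.076949
Normalizer over all consistent configurations: 0.038*0.66*0.91 + 0.79798*0.66*0.09 + 0.83646*0.34*0.91 + 0.965657*0.34*0.09 = 0.358573
Posterior = 0.076949 / 0.358573 ≈ 0.215

Pr(burglary | alarm) ≈ 0.215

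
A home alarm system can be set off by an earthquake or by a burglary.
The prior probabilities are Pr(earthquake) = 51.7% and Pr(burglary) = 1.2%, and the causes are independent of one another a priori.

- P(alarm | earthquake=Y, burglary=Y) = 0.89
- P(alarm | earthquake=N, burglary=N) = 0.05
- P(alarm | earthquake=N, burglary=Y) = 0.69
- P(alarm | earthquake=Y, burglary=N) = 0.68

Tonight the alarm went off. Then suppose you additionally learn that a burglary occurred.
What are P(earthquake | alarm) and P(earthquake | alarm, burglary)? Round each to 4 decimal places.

Numerator (weight on configurations with earthquake): 0.347341 + 0.005522 = 0.352863
Denominator P(alarm): 0.05·0.483·0.988 + 0.69·0.483·0.012 + 0.68·0.517·0.988 + 0.89·0.517·0.012 = 0.380722
P(earthquake | alarm) = 0.352863/0.380722 ≈ 0.9268

Now also conditioning on burglary=true:
Weight on earthquake=true, given the evidence: 0.89*0.517 = 0.460130
The normalizing constant is 0.69*0.483 + 0.89*0.517 = 0.793400
P(earthquake | alarm, burglary) = 0.460130/0.793400 ≈ 0.5799

P(earthquake | alarm) ≈ 0.9268; P(earthquake | alarm, burglary) ≈ 0.5799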